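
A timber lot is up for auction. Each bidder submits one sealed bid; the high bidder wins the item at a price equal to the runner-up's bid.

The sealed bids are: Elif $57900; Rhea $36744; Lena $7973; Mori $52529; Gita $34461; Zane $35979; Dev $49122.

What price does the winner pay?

Highest bid: Elif at $57900, so Elif wins.
Second-highest bid: Mori at $52529 — that is the price the winner pays.

$52529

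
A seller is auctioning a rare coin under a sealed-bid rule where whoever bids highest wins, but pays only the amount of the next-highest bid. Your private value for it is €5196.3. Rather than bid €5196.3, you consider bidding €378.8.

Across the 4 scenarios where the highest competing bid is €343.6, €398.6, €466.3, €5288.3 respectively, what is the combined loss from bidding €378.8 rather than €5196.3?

€9527.7

The deviation costs you only when the competing bid falls strictly between €378.8 and €5196.3; elsewhere both bids give the same outcome.
€343.6: outcomes coincide → loss €0.
€398.6: truthful payoff €4797.7, deviation payoff €0 → loss €4797.7.
€466.3: truthful payoff €4730, deviation payoff €0 → loss €4730.
€5288.3: outcomes coincide → loss €0.
Total loss = €4797.7 + €4730 = €9527.7.
In a second-price auction your bid sets only whether you win, not what you pay, so bidding your true value is weakly dominant.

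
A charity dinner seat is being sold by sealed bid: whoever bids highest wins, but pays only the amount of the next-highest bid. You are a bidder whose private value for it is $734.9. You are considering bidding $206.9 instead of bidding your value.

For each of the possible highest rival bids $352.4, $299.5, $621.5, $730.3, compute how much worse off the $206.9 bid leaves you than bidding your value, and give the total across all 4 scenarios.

$935.9

The deviation costs you only when the competing bid falls strictly between $206.9 and $734.9; elsewhere both bids give the same outcome.
$352.4: truthful payoff $382.5, deviation payoff $0 → loss $382.5.
$299.5: truthful payoff $435.4, deviation payoff $0 → loss $435.4.
$621.5: truthful payoff $113.4, deviation payoff $0 → loss $113.4.
$730.3: truthful payoff $4.6, deviation payoff $0 → loss $4.6.
Total loss = $382.5 + $435.4 + $113.4 + $4.6 = $935.9.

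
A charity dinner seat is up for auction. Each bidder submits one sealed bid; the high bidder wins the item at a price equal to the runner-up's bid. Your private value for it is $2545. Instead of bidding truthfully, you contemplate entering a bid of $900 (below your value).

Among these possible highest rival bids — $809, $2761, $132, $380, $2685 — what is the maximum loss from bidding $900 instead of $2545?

$809: same outcome either way → loss $0.
$2761: same outcome either way → loss $0.
$132: same outcome either way → loss $0.
$380: same outcome either way → loss $0.
$2685: same outcome either way → loss $0.
Maximum loss: $0.

$0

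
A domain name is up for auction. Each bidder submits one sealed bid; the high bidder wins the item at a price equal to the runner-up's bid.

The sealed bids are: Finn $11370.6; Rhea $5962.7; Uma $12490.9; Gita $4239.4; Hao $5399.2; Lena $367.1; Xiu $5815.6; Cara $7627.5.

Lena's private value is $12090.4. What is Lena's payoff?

Highest bid: Uma at $12490.9, so Uma wins.
Second-highest bid: Finn at $11370.6 — that is the price the winner pays.
Lena did not win, so Lena pays nothing and receives nothing: payoff $0.

$0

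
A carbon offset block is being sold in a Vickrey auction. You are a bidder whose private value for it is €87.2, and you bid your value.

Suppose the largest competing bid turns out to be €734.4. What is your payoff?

Your bid €87.2 is below the highest competing bid €734.4, so you lose.
A losing bidder pays nothing and receives nothing: payoff = €0.

€0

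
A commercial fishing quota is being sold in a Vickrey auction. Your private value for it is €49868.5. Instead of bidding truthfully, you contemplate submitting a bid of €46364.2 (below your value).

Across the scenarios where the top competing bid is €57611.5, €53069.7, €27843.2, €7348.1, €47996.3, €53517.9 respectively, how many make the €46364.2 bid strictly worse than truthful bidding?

1

The deviation hurts exactly when the highest competing bid lies strictly between €46364.2 and €49868.5 — underbidding then forfeits a profitable win.
€57611.5: above both → same outcome either way.
€53069.7: above both → same outcome either way.
€27843.2: below both → same outcome either way.
€7348.1: below both → same outcome either way.
€47996.3: inside the interval → strictly worse (loss €1872.2).
€53517.9: above both → same outcome either way.
Count: 1.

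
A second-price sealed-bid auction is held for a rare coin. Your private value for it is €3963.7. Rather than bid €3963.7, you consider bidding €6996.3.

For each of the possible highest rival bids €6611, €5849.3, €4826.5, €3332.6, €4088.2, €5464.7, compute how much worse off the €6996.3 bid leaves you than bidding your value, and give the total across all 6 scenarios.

The deviation costs you only when the competing bid falls strictly between €3963.7 and €6996.3; elsewhere both bids give the same outcome.
€6611: truthful payoff €0, deviation payoff −€2647.3 → loss €2647.3.
€5849.3: truthful payoff €0, deviation payoff −€1885.6 → loss €1885.6.
€4826.5: truthful payoff €0, deviation payoff −€862.8 → loss €862.8.
€3332.6: outcomes coincide → loss €0.
€4088.2: truthful payoff €0, deviation payoff −€124.5 → loss €124.5.
€5464.7: truthful payoff €0, deviation payoff −€1501 → loss €1501.
Total loss = €2647.3 + €1885.6 + €862.8 + €124.5 + €1501 = €7021.2.

€7021.2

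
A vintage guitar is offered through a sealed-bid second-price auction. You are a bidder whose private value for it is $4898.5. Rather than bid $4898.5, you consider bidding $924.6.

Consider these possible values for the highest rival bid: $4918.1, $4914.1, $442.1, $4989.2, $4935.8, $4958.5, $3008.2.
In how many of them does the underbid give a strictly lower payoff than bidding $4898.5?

1

The deviation hurts exactly when the highest competing bid lies strictly between $924.6 and $4898.5 — underbidding then forfeits a profitable win.
$4918.1: above both → same outcome either way.
$4914.1: above both → same outcome either way.
$442.1: below both → same outcome either way.
$4989.2: above both → same outcome either way.
$4935.8: above both → same outcome either way.
$4958.5: above both → same outcome either way.
$3008.2: inside the interval → strictly worse (loss $1890.3).
Count: 1.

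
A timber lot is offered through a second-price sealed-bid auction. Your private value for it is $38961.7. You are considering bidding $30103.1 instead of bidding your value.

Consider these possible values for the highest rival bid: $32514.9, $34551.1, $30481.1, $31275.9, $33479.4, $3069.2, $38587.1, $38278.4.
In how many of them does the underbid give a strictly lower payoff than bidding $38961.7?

7

The deviation hurts exactly when the highest competing bid lies strictly between $30103.1 and $38961.7 — underbidding then forfeits a profitable win.
$32514.9: inside the interval → strictly worse (loss $6446.8).
$34551.1: inside the interval → strictly worse (loss $4410.6).
$30481.1: inside the interval → strictly worse (loss $8480.6).
$31275.9: inside the interval → strictly worse (loss $7685.8).
$33479.4: inside the interval → strictly worse (loss $5482.3).
$3069.2: below both → same outcome either way.
$38587.1: inside the interval → strictly worse (loss $374.6).
$38278.4: inside the interval → strictly worse (loss $683.3).
Count: 7.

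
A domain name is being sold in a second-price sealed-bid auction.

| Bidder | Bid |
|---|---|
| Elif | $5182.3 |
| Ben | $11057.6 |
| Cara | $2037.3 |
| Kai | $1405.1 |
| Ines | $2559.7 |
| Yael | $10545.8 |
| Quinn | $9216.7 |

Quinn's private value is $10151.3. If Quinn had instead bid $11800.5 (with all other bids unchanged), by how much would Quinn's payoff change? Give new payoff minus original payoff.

−$906.3

The highest bid among the other bidders is $11057.6; Quinn's bid doesn't change that.
Original bid $9216.7: Quinn is not highest (top rival bid is $11057.6); payoff $0.
Alternative bid $11800.5: Quinn is highest, pays the top rival bid $11057.6; payoff $10151.3 − $11057.6 = −$906.3.
Change in payoff = −$906.3 − ($0) = −$906.3.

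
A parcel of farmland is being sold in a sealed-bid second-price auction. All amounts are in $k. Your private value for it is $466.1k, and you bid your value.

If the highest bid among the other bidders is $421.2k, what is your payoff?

$44.9k

Your bid $466.1k exceeds the highest competing bid $421.2k, so you win.
In a second-price auction the winner pays the second-highest bid, $421.2k.
Payoff = value − price = $466.1k − $421.2k = $44.9k.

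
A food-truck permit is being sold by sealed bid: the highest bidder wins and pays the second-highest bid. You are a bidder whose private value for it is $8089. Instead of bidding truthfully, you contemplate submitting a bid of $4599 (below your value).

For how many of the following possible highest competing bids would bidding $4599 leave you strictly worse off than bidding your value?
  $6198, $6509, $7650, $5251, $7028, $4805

6

The deviation hurts exactly when the highest competing bid lies strictly between $4599 and $8089 — underbidding then forfeits a profitable win.
$6198: inside the interval → strictly worse (loss $1891).
$6509: inside the interval → strictly worse (loss $1580).
$7650: inside the interval → strictly worse (loss $439).
$5251: inside the interval → strictly worse (loss $2838).
$7028: inside the interval → strictly worse (loss $1061).
$4805: inside the interval → strictly worse (loss $3284).
Count: 6.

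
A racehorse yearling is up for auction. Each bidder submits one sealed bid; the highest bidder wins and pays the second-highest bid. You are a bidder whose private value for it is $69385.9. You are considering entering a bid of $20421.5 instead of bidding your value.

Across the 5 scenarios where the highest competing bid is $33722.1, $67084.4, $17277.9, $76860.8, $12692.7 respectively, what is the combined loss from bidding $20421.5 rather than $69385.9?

The deviation costs you only when the competing bid falls strictly between $20421.5 and $69385.9; elsewhere both bids give the same outcome.
$33722.1: truthful payoff $35663.8, deviation payoff $0 → loss $35663.8.
$67084.4: truthful payoff $2301.5, deviation payoff $0 → loss $2301.5.
$17277.9: outcomes coincide → loss $0.
$76860.8: outcomes coincide → loss $0.
$12692.7: outcomes coincide → loss $0.
Total loss = $35663.8 + $2301.5 = $37965.3.

$37965.3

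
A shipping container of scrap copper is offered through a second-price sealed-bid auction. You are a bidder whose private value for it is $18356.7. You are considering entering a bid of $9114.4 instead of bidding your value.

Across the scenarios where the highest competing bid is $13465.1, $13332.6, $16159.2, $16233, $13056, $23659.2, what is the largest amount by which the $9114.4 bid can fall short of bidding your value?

$5300.7

$13465.1: truthful gives $4891.6, deviation gives $0 → loss $4891.6.
$13332.6: truthful gives $5024.1, deviation gives $0 → loss $5024.1.
$16159.2: truthful gives $2197.5, deviation gives $0 → loss $2197.5.
$16233: truthful gives $2123.7, deviation gives $0 → loss $2123.7.
$13056: truthful gives $5300.7, deviation gives $0 → loss $5300.7.
$23659.2: same outcome either way → loss $0.
Maximum loss: $5300.7.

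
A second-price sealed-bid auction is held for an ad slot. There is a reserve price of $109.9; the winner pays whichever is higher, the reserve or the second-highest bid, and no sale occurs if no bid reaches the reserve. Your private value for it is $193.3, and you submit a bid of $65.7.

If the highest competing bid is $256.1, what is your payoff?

Your bid $65.7 is below the highest competing bid $256.1, so you lose. Payoff $0.

$0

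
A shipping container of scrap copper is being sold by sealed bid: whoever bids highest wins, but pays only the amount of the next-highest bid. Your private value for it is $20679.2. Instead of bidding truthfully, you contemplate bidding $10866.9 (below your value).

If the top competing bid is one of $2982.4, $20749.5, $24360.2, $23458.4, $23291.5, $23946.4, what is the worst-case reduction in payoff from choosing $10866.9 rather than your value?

$0

$2982.4: same outcome either way → loss $0.
$20749.5: same outcome either way → loss $0.
$24360.2: same outcome either way → loss $0.
$23458.4: same outcome either way → loss $0.
$23291.5: same outcome either way → loss $0.
$23946.4: same outcome either way → loss $0.
Maximum loss: $0.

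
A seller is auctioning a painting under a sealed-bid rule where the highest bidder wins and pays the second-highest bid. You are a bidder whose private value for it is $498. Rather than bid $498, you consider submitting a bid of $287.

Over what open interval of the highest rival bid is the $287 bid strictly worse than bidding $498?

($287, $498)

If the competing bid is below $287, both bids win at the same price — no difference.
If it is above $498, both bids lose — no difference.
If it lies strictly between $287 and $498, bidding your value wins at a price below your value (positive payoff) while bidding $287 loses (payoff 0).
So the deviation strictly hurts on the open interval ($287, $498).
Because the price is fixed by the runner-up's bid, deviating from your value can only change a good outcome into a bad one — never the reverse.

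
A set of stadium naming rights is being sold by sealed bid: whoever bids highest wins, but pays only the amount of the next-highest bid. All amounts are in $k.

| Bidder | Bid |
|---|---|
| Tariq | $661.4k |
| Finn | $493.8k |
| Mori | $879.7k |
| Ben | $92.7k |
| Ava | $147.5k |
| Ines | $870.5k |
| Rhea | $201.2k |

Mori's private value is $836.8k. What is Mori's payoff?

−$33.7k

Highest bid: Mori at $879.7k, so Mori wins.
Second-highest bid: Ines at $870.5k — that is the price the winner pays.
Mori's payoff = value − price = $836.8k − $870.5k = −$33.7k.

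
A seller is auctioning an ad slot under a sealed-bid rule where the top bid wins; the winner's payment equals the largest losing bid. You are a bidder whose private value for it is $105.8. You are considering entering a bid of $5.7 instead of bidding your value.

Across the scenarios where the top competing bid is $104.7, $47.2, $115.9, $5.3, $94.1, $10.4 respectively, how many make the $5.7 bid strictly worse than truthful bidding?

The deviation hurts exactly when the highest competing bid lies strictly between $5.7 and $105.8 — underbidding then forfeits a profitable win.
$104.7: inside the interval → strictly worse (loss $1.1).
$47.2: inside the interval → strictly worse (loss $58.6).
$115.9: above both → same outcome either way.
$5.3: below both → same outcome either way.
$94.1: inside the interval → strictly worse (loss $11.7).
$10.4: inside the interval → strictly worse (loss $95.4).
Count: 4.

4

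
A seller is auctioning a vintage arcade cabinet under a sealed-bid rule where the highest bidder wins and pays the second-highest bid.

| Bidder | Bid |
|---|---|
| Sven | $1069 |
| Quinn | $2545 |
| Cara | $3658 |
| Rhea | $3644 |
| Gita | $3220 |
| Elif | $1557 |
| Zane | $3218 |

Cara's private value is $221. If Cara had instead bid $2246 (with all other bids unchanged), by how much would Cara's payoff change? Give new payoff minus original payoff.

The highest bid among the other bidders is $3644; Cara's bid doesn't change that.
Original bid $3658: Cara is highest, pays the top rival bid $3644; payoff $221 − $3644 = −$3423.
Alternative bid $2246: Cara is not highest (top rival bid is $3644); payoff $0.
Change in payoff = $0 − (−$3423) = $3423.

$3423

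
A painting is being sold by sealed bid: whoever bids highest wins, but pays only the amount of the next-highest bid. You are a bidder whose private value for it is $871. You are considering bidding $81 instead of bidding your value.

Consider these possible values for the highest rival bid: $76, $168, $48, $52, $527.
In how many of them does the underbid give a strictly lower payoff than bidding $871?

The deviation hurts exactly when the highest competing bid lies strictly between $81 and $871 — underbidding then forfeits a profitable win.
$76: below both → same outcome either way.
$168: inside the interval → strictly worse (loss $703).
$48: below both → same outcome either way.
$52: below both → same outcome either way.
$527: inside the interval → strictly worse (loss $344).
Count: 2.

2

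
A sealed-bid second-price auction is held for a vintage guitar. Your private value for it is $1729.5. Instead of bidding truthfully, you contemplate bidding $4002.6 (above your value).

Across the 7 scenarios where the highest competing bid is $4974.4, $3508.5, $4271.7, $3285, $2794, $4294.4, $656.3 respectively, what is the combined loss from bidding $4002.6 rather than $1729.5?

$4399

The deviation costs you only when the competing bid falls strictly between $1729.5 and $4002.6; elsewhere both bids give the same outcome.
$4974.4: outcomes coincide → loss $0.
$3508.5: truthful payoff $0, deviation payoff −$1779 → loss $1779.
$4271.7: outcomes coincide → loss $0.
$3285: truthful payoff $0, deviation payoff −$1555.5 → loss $1555.5.
$2794: truthful payoff $0, deviation payoff −$1064.5 → loss $1064.5.
$4294.4: outcomes coincide → loss $0.
$656.3: outcomes coincide → loss $0.
Total loss = $1779 + $1555.5 + $1064.5 = $4399.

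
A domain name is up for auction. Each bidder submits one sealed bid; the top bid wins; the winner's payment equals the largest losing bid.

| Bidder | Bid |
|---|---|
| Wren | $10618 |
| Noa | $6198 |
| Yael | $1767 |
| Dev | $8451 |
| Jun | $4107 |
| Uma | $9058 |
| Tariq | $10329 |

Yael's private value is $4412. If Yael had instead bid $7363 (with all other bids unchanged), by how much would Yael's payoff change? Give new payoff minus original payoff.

The highest bid among the other bidders is $10618; Yael's bid doesn't change that.
Original bid $1767: Yael is not highest (top rival bid is $10618); payoff $0.
Alternative bid $7363: Yael is not highest (top rival bid is $10618); payoff $0.
Change in payoff = $0 − ($0) = $0.

$0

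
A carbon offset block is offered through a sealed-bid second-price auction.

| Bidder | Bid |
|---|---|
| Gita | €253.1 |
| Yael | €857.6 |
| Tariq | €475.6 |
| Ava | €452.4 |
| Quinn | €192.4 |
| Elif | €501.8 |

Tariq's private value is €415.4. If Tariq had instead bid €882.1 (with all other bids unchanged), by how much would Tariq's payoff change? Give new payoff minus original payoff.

The highest bid among the other bidders is €857.6; Tariq's bid doesn't change that.
Original bid €475.6: Tariq is not highest (top rival bid is €857.6); payoff €0.
Alternative bid €882.1: Tariq is highest, pays the top rival bid €857.6; payoff €415.4 − €857.6 = −€442.2.
Change in payoff = −€442.2 − (€0) = −€442.2.

−€442.2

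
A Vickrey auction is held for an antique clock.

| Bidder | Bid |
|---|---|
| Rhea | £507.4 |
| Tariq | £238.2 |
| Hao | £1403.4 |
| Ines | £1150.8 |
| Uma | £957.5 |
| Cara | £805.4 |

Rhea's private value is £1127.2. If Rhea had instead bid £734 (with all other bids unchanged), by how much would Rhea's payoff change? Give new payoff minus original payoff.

The highest bid among the other bidders is £1403.4; Rhea's bid doesn't change that.
Original bid £507.4: Rhea is not highest (top rival bid is £1403.4); payoff £0.
Alternative bid £734: Rhea is not highest (top rival bid is £1403.4); payoff £0.
Change in payoff = £0 − (£0) = £0.

£0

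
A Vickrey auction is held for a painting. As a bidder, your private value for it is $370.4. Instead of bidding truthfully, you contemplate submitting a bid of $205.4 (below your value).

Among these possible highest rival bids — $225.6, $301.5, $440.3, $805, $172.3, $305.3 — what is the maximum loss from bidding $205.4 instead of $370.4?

$225.6: truthful gives $144.8, deviation gives $0 → loss $144.8.
$301.5: truthful gives $68.9, deviation gives $0 → loss $68.9.
$440.3: same outcome either way → loss $0.
$805: same outcome either way → loss $0.
$172.3: same outcome either way → loss $0.
$305.3: truthful gives $65.1, deviation gives $0 → loss $65.1.
Maximum loss: $144.8.

$144.8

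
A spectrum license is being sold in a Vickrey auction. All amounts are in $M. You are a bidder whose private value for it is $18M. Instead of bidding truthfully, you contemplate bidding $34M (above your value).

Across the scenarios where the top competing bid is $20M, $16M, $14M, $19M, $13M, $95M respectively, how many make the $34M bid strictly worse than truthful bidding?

2

The deviation hurts exactly when the highest competing bid lies strictly between $18M and $34M — overbidding then wins at a price above your value.
$20M: inside the interval → strictly worse (loss $2M).
$16M: below both → same outcome either way.
$14M: below both → same outcome either way.
$19M: inside the interval → strictly worse (loss $1M).
$13M: below both → same outcome either way.
$95M: above both → same outcome either way.
Count: 2.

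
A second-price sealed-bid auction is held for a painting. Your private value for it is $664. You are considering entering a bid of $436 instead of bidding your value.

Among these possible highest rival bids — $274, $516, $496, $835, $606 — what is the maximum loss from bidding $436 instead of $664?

$274: same outcome either way → loss $0.
$516: truthful gives $148, deviation gives $0 → loss $148.
$496: truthful gives $168, deviation gives $0 → loss $168.
$835: same outcome either way → loss $0.
$606: truthful gives $58, deviation gives $0 → loss $58.
Maximum loss: $168.

$168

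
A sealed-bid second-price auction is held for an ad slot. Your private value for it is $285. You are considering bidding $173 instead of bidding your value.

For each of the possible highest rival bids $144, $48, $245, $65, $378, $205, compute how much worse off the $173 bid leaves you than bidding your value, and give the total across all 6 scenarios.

The deviation costs you only when the competing bid falls strictly between $173 and $285; elsewhere both bids give the same outcome.
$144: outcomes coincide → loss $0.
$48: outcomes coincide → loss $0.
$245: truthful payoff $40, deviation payoff $0 → loss $40.
$65: outcomes coincide → loss $0.
$378: outcomes coincide → loss $0.
$205: truthful payoff $80, deviation payoff $0 → loss $80.
Total loss = $40 + $80 = $120.

$120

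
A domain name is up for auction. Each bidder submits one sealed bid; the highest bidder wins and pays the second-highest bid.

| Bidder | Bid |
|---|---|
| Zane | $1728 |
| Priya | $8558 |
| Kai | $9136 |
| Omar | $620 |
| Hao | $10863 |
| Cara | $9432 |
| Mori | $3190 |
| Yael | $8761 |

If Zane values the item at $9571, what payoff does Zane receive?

$0

Highest bid: Hao at $10863, so Hao wins.
Second-highest bid: Cara at $9432 — that is the price the winner pays.
Zane did not win, so Zane pays nothing and receives nothing: payoff $0.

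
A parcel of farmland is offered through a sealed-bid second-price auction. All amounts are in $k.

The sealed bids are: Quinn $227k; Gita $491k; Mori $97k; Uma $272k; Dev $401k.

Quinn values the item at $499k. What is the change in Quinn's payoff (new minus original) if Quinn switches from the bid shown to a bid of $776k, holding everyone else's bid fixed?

The highest bid among the other bidders is $491k; Quinn's bid doesn't change that.
Original bid $227k: Quinn is not highest (top rival bid is $491k); payoff $0k.
Alternative bid $776k: Quinn is highest, pays the top rival bid $491k; payoff $499k − $491k = $8k.
Change in payoff = $8k − ($0k) = $8k.

$8k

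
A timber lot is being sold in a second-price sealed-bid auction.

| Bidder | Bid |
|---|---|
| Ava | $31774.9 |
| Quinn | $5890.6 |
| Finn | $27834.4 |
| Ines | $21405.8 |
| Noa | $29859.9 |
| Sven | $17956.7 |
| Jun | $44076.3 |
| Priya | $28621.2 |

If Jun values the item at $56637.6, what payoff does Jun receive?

Highest bid: Jun at $44076.3, so Jun wins.
Second-highest bid: Ava at $31774.9 — that is the price the winner pays.
Jun's payoff = value − price = $56637.6 − $31774.9 = $24862.7.

$24862.7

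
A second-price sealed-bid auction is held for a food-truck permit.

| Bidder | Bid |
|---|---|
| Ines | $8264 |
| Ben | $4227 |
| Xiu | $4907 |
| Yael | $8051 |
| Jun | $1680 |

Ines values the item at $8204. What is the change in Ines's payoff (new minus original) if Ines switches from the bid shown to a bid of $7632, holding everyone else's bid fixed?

−$153

The highest bid among the other bidders is $8051; Ines's bid doesn't change that.
Original bid $8264: Ines is highest, pays the top rival bid $8051; payoff $8204 − $8051 = $153.
Alternative bid $7632: Ines is not highest (top rival bid is $8051); payoff $0.
Change in payoff = $0 − ($153) = −$153.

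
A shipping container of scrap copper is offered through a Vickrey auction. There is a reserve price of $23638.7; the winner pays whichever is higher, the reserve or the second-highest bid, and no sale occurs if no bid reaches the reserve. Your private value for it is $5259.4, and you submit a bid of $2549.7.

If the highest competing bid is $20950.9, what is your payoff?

Your bid $2549.7 is below the highest competing bid $20950.9, so you lose. Payoff $0.

$0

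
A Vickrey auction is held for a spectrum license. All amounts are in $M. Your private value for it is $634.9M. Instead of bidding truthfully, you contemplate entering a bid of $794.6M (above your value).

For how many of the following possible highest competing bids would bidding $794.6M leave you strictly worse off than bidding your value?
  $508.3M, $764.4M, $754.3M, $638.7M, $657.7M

4

The deviation hurts exactly when the highest competing bid lies strictly between $634.9M and $794.6M — overbidding then wins at a price above your value.
$508.3M: below both → same outcome either way.
$764.4M: inside the interval → strictly worse (loss $129.5M).
$754.3M: inside the interval → strictly worse (loss $119.4M).
$638.7M: inside the interval → strictly worse (loss $3.8M).
$657.7M: inside the interval → strictly worse (loss $22.8M).
Count: 4.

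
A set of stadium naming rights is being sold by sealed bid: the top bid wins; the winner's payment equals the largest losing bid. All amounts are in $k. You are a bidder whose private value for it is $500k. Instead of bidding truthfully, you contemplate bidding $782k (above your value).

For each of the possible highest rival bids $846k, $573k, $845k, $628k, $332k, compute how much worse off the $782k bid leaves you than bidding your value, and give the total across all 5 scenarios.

The deviation costs you only when the competing bid falls strictly between $500k and $782k; elsewhere both bids give the same outcome.
$846k: outcomes coincide → loss $0k.
$573k: truthful payoff $0k, deviation payoff −$73k → loss $73k.
$845k: outcomes coincide → loss $0k.
$628k: truthful payoff $0k, deviation payoff −$128k → loss $128k.
$332k: outcomes coincide → loss $0k.
Total loss = $73k + $128k = $201k.

$201k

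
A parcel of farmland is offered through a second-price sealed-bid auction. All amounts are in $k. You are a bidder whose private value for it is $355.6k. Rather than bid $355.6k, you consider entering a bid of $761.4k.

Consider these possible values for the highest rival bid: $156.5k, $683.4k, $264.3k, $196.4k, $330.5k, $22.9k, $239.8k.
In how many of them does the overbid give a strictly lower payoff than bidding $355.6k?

1

The deviation hurts exactly when the highest competing bid lies strictly between $355.6k and $761.4k — overbidding then wins at a price above your value.
$156.5k: below both → same outcome either way.
$683.4k: inside the interval → strictly worse (loss $327.8k).
$264.3k: below both → same outcome either way.
$196.4k: below both → same outcome either way.
$330.5k: below both → same outcome either way.
$22.9k: below both → same outcome either way.
$239.8k: below both → same outcome either way.
Count: 1.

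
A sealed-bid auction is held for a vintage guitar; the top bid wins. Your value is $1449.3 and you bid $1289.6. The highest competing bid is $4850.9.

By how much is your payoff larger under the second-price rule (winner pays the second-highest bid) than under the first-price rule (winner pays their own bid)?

Your bid $1289.6 is below $4850.9, so you lose under either rule.
Payoff is $0 in both cases; difference = $0.

$0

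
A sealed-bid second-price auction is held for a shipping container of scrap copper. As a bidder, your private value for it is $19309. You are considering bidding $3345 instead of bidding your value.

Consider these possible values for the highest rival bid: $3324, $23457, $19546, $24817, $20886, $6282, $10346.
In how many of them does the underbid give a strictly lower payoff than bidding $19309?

2

The deviation hurts exactly when the highest competing bid lies strictly between $3345 and $19309 — underbidding then forfeits a profitable win.
$3324: below both → same outcome either way.
$23457: above both → same outcome either way.
$19546: above both → same outcome either way.
$24817: above both → same outcome either way.
$20886: above both → same outcome either way.
$6282: inside the interval → strictly worse (loss $13027).
$10346: inside the interval → strictly worse (loss $8963).
Count: 2.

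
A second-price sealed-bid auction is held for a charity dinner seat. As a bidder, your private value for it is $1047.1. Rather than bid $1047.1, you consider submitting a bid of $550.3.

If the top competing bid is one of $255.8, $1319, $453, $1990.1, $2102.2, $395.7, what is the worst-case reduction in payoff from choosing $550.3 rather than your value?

$0

$255.8: same outcome either way → loss $0.
$1319: same outcome either way → loss $0.
$453: same outcome either way → loss $0.
$1990.1: same outcome either way → loss $0.
$2102.2: same outcome either way → loss $0.
$395.7: same outcome either way → loss $0.
Maximum loss: $0.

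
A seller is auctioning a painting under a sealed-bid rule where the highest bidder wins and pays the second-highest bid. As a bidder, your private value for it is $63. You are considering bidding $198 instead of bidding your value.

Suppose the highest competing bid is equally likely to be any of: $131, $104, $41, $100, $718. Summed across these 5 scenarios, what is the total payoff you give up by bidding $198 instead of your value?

$146

The deviation costs you only when the competing bid falls strictly between $63 and $198; elsewhere both bids give the same outcome.
$131: truthful payoff $0, deviation payoff −$68 → loss $68.
$104: truthful payoff $0, deviation payoff −$41 → loss $41.
$41: outcomes coincide → loss $0.
$100: truthful payoff $0, deviation payoff −$37 → loss $37.
$718: outcomes coincide → loss $0.
Total loss = $68 + $41 + $37 = $146.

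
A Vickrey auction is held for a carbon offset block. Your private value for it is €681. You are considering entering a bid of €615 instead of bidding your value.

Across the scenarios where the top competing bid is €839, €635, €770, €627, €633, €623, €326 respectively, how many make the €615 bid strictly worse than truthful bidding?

4

The deviation hurts exactly when the highest competing bid lies strictly between €615 and €681 — underbidding then forfeits a profitable win.
€839: above both → same outcome either way.
€635: inside the interval → strictly worse (loss €46).
€770: above both → same outcome either way.
€627: inside the interval → strictly worse (loss €54).
€633: inside the interval → strictly worse (loss €48).
€623: inside the interval → strictly worse (loss €58).
€326: below both → same outcome either way.
Count: 4.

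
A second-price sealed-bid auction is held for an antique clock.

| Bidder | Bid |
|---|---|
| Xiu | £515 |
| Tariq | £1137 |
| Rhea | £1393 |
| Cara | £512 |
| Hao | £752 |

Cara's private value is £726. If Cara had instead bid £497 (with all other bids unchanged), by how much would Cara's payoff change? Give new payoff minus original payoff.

£0

The highest bid among the other bidders is £1393; Cara's bid doesn't change that.
Original bid £512: Cara is not highest (top rival bid is £1393); payoff £0.
Alternative bid £497: Cara is not highest (top rival bid is £1393); payoff £0.
Change in payoff = £0 − (£0) = £0.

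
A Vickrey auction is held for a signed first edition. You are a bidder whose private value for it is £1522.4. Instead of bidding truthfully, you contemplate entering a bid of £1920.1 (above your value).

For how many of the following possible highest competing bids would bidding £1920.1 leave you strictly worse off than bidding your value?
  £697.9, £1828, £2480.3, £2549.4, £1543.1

The deviation hurts exactly when the highest competing bid lies strictly between £1522.4 and £1920.1 — overbidding then wins at a price above your value.
£697.9: below both → same outcome either way.
£1828: inside the interval → strictly worse (loss £305.6).
£2480.3: above both → same outcome either way.
£2549.4: above both → same outcome either way.
£1543.1: inside the interval → strictly worse (loss £20.7).
Count: 2.

2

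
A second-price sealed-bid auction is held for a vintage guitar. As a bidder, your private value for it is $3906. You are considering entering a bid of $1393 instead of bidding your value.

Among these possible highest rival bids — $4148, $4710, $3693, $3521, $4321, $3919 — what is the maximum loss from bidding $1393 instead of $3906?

$4148: same outcome either way → loss $0.
$4710: same outcome either way → loss $0.
$3693: truthful gives $213, deviation gives $0 → loss $213.
$3521: truthful gives $385, deviation gives $0 → loss $385.
$4321: same outcome either way → loss $0.
$3919: same outcome either way → loss $0.
Maximum loss: $385.

$385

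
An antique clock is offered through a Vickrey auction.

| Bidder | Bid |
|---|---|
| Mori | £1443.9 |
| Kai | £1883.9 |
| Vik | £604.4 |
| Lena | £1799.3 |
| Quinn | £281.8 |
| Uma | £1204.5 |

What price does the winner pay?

£1799.3

Highest bid: Kai at £1883.9, so Kai wins.
Second-highest bid: Lena at £1799.3 — that is the price the winner pays.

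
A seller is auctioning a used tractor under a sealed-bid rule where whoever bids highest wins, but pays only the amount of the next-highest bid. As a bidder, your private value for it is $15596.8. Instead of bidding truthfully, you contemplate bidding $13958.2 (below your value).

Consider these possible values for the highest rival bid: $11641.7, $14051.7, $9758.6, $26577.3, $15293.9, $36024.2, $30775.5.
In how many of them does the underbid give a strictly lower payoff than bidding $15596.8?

The deviation hurts exactly when the highest competing bid lies strictly between $13958.2 and $15596.8 — underbidding then forfeits a profitable win.
$11641.7: below both → same outcome either way.
$14051.7: inside the interval → strictly worse (loss $1545.1).
$9758.6: below both → same outcome either way.
$26577.3: above both → same outcome either way.
$15293.9: inside the interval → strictly worse (loss $302.9).
$36024.2: above both → same outcome either way.
$30775.5: above both → same outcome either way.
Count: 2.

2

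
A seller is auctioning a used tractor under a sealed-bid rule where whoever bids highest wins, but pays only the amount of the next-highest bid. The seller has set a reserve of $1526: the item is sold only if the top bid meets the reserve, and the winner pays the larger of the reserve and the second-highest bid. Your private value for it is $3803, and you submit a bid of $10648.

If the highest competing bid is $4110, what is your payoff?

Your bid $10648 is the highest and exceeds the reserve.
Price = max(second-highest bid, reserve) = max($4110, $1526) = $4110.
Payoff = $3803 − $4110 = −$307.

−$307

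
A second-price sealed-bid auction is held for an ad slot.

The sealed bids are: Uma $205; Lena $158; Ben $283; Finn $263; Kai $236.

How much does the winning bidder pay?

Highest bid: Ben at $283, so Ben wins.
Second-highest bid: Finn at $263 — that is the price the winner pays.

$263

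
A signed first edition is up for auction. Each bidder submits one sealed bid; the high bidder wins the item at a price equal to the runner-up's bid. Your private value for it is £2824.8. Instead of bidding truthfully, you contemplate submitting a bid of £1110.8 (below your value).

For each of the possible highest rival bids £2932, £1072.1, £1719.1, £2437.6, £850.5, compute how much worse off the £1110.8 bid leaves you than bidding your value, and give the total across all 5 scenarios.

£1492.9

The deviation costs you only when the competing bid falls strictly between £1110.8 and £2824.8; elsewhere both bids give the same outcome.
£2932: outcomes coincide → loss £0.
£1072.1: outcomes coincide → loss £0.
£1719.1: truthful payoff £1105.7, deviation payoff £0 → loss £1105.7.
£2437.6: truthful payoff £387.2, deviation payoff £0 → loss £387.2.
£850.5: outcomes coincide → loss £0.
Total loss = £1105.7 + £387.2 = £1492.9.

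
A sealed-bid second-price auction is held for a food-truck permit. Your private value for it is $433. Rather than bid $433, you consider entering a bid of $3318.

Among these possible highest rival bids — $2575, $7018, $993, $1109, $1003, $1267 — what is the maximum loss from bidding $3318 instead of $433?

$2575: truthful gives $0, deviation gives −$2142 → loss $2142.
$7018: same outcome either way → loss $0.
$993: truthful gives $0, deviation gives −$560 → loss $560.
$1109: truthful gives $0, deviation gives −$676 → loss $676.
$1003: truthful gives $0, deviation gives −$570 → loss $570.
$1267: truthful gives $0, deviation gives −$834 → loss $834.
Maximum loss: $2142.

$2142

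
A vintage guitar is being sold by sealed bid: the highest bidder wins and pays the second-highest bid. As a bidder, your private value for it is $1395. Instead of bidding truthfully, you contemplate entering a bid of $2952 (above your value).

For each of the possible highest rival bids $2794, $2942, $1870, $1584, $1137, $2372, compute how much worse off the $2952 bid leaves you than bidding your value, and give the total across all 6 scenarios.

$4587

The deviation costs you only when the competing bid falls strictly between $1395 and $2952; elsewhere both bids give the same outcome.
$2794: truthful payoff $0, deviation payoff −$1399 → loss $1399.
$2942: truthful payoff $0, deviation payoff −$1547 → loss $1547.
$1870: truthful payoff $0, deviation payoff −$475 → loss $475.
$1584: truthful payoff $0, deviation payoff −$189 → loss $189.
$1137: outcomes coincide → loss $0.
$2372: truthful payoff $0, deviation payoff −$977 → loss $977.
Total loss = $1399 + $1547 + $475 + $189 + $977 = $4587.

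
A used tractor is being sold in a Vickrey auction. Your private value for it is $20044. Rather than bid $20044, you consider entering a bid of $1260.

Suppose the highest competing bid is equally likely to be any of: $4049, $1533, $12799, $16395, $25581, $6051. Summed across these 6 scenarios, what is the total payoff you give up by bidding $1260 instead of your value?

$59393

The deviation costs you only when the competing bid falls strictly between $1260 and $20044; elsewhere both bids give the same outcome.
$4049: truthful payoff $15995, deviation payoff $0 → loss $15995.
$1533: truthful payoff $18511, deviation payoff $0 → loss $18511.
$12799: truthful payoff $7245, deviation payoff $0 → loss $7245.
$16395: truthful payoff $3649, deviation payoff $0 → loss $3649.
$25581: outcomes coincide → loss $0.
$6051: truthful payoff $13993, deviation payoff $0 → loss $13993.
Total loss = $15995 + $18511 + $7245 + $3649 + $13993 = $59393.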